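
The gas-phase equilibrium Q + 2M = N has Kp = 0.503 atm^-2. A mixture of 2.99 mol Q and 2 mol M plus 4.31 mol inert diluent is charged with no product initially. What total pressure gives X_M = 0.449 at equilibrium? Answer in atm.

P = 4.52 atm

Basis: 2 mol M initially; let X = conversion of M. Extent ξ = X.
Mole table: n_Q = 2.99 − X; n_M = 2 − 2X; n_N = X; n_I = 4.31 (inert).
n_T = Σnᵢ = 9.3 − 2X.
Kp = p_N / (p_Q p_M^2) with p_i = (n_i/n_T)·P.
At X = 0.449: the mole-fraction product g(X) = Π y_i^ν_i = 10.27. Since Kp = g(X)·P^{-2}, P = (g/Kp)^(1/2) = (10.27/0.503)^(1/2) = 4.52 atm.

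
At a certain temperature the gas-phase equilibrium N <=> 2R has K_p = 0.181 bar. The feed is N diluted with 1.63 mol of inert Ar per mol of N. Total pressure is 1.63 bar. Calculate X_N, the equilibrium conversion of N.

Take 1 mol N as basis and let X be its fractional conversion, so ξ = X.
At extent ξ: n_N = 1 − X; n_R = 2X; n_I = 1.63 (inert).
n_T = Σnᵢ = 2.63 + X.
y_i = n_i/n_T, p_i = y_i·P. K_p = p_R^2 / (p_N).
Equating to 0.181 bar and solving on 0 < X < 1: X = 0.245.

X = 0.245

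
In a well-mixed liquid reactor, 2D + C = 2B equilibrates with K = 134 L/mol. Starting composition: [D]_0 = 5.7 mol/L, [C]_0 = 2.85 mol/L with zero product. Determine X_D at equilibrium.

X = 0.874

Let X = conversion of D; extent ξ = 5.7X/2 mol/L.
Concentrations: [D] = 5.7 − 5.7X; [C] = 2.85 − 2.85X; [B] = 5.7X.
K = [B]^2 / ([D]^2 [C]).
Setting equal to 134 and solving for X on (0,1) gives X = 0.874.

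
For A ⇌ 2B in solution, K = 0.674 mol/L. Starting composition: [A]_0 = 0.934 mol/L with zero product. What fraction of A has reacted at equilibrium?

Let X = conversion of A; extent ξ = 0.934·X mol/L.
Concentrations: [A] = 0.934 − 0.934X; [B] = 1.87X.
K = [B]^2 / ([A]).
Equating to 0.674 mol/L: the physical root is X = 0.344.

X = 0.344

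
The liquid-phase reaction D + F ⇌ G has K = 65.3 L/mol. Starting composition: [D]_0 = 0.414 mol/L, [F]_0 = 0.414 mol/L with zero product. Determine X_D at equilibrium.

Let X = conversion of D; extent ξ = 0.414·X mol/L.
Concentrations: [D] = 0.414 − 0.414X; [F] = 0.414 − 0.414X; [G] = 0.414X.
K = [G] / ([D] [F]).
This equals 65.3 at X = 0.825 (the root in 0 < X < 1).

X = 0.825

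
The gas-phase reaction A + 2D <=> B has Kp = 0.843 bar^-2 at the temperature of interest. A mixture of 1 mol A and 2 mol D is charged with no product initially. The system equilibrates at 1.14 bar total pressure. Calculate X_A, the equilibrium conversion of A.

X = 0.277

Basis: 1 mol A initially; let X = conversion of A. Extent ξ = X.
Moles: n_A = 1 − X; n_D = 2 − 2X; n_B = X.
Total moles n_T = 3 − 2X.
Mole fractions y_i = n_i/n_T; Kp = p_B / (p_A p_D^2) with p_i = y_i·P.
Equating to 0.843 bar^-2 and solving on 0 < X < 1: X = 0.277.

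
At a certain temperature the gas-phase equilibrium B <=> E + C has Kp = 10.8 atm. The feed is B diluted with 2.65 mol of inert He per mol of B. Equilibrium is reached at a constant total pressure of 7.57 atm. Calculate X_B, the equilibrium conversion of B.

Basis: 1 mol B initially; let X = conversion of B. Extent ξ = X.
At extent ξ: n_B = 1 − X; n_E = X; n_C = X; n_I = 2.65 (inert).
Total moles n_T = 3.65 + X.
Mole fractions y_i = n_i/n_T; Kp = p_E p_C / (p_B) with p_i = y_i·P.
This yields a degree-2 equation in X; solving on (0,1), X = 0.880.

X = 0.880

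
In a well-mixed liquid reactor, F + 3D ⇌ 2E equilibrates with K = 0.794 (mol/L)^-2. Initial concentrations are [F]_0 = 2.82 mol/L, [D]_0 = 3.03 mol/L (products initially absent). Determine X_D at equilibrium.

Let X = conversion of D; extent ξ = 3.03X/3 mol/L.
Concentrations: [F] = 2.82 − 1.01X; [D] = 3.03 − 3.03X; [E] = 2.02X.
K = [E]^2 / ([F] [D]^3).
Setting equal to 0.794 and solving for X on (0,1) gives X = 0.664.

X = 0.664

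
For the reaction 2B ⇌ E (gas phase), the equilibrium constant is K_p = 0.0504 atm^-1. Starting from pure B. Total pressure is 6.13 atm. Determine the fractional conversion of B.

Take 1 mol B as basis and let X be its fractional conversion, so ξ = 0.5X.
Moles: n_B = 1 − X; n_E = 0.5X.
Summing: n_T = 1 − 0.5X.
Mole fractions y_i = n_i/n_T; K_p = p_E / (p_B^2) with p_i = y_i·P.
Equating to 0.0504 atm^-1 and solving on 0 < X < 1: X = 0.331.

X = 0.331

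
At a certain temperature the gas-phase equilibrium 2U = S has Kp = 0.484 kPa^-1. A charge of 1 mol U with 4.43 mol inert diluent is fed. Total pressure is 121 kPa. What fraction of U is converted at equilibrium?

X = 0.813

Take 1 mol U as basis and let X be its fractional conversion, so ξ = 0.5X.
At extent ξ: n_U = 1 − X; n_S = 0.5X; n_I = 4.43 (inert).
Total moles n_T = 5.43 − 0.5X.
y_i = n_i/n_T, p_i = y_i·P. Kp = p_S / (p_U^2).
Setting this equal to 0.484 kPa^-1 and taking the physical root (0 < X < 1) gives X = 0.813.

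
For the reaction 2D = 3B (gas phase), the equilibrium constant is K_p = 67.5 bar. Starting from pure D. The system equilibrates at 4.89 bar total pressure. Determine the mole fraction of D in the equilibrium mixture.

Basis: 1 mol D initially; let X = conversion of D. Extent ξ = 0.5X.
Species balance: n_D = 1 − X; n_B = 1.5X.
n_T = Σnᵢ = 1 + 0.5X.
Mole fractions y_i = n_i/n_T; K_p = p_B^3 / (p_D^2) with p_i = y_i·P.
Substituting and setting equal to 67.5 bar gives a polynomial in X; the root in (0,1) is X = 0.734.
Then n_D = 0.266, n_T = 1.37, so y_D = 0.195.

y_D = 0.195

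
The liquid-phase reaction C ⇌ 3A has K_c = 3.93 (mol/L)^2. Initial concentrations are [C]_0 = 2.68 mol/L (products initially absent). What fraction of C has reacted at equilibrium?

Let X = conversion of C; extent ξ = 2.68·X mol/L.
Concentrations: [C] = 2.68 − 2.68X; [A] = 8.04X.
K_c = [A]^3 / ([C]).
Setting equal to 3.93 and solving for X on (0,1) gives X = 0.248.

X = 0.248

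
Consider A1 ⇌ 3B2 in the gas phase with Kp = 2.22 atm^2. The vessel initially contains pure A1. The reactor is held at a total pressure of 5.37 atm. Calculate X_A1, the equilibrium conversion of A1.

X = 0.161

Basis: 1 mol A1 initially; let X = conversion of A1. Extent ξ = X.
Species balance: n_A1 = 1 − X; n_B2 = 3X.
Total moles n_T = 1 + 2X.
y_i = n_i/n_T, p_i = y_i·P. Kp = p_B2^3 / (p_A1).
This yields a degree-3 equation in X; solving on (0,1), X = 0.161.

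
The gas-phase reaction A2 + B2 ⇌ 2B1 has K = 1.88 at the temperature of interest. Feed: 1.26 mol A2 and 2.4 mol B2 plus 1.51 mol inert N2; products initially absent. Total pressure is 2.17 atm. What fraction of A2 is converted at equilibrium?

X = 0.542

Take 1.26 mol A2 as basis and let X be its fractional conversion, so ξ = 1.26X.
Moles: n_A2 = 1.26 − 1.26X; n_B2 = 2.4 − 1.26X; n_B1 = 2.52X; n_I = 1.51 (inert).
n_T stays at 5.17 (no change in mole number).
y_i = n_i/n_T, p_i = y_i·P. K = p_B1^2 / (p_A2 p_B2).
This yields a degree-2 equation in X; solving on (0,1), X = 0.542.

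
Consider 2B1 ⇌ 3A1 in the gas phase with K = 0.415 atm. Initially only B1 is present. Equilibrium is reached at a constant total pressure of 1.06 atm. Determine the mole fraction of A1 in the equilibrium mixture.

y_A1 = 0.476

Take 1 mol B1 as basis and let X be its fractional conversion, so ξ = 0.5X.
At extent ξ: n_B1 = 1 − X; n_A1 = 1.5X.
Total moles n_T = 1 + 0.5X.
Mole fractions y_i = n_i/n_T; K = p_A1^3 / (p_B1^2) with p_i = y_i·P.
Substituting and setting equal to 0.415 atm gives a polynomial in X; the root in (0,1) is X = 0.377.
Then n_A1 = 0.565, n_T = 1.19, so y_A1 = 0.476.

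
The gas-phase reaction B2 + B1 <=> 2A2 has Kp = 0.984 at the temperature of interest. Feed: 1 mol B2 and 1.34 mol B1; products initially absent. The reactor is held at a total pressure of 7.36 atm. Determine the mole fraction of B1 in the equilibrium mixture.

y_B1 = 0.410

Basis: 1 mol B2 initially; let X = conversion of B2. Extent ξ = X.
At extent ξ: n_B2 = 1 − X; n_B1 = 1.34 − X; n_A2 = 2X.
Total moles n_T = 2.34 (Δν = 0, constant).
Mole fractions y_i = n_i/n_T; Kp = p_A2^2 / (p_B2 p_B1) with p_i = y_i·P.
Equating to 0.984 and solving on 0 < X < 1: X = 0.382.
Then n_B1 = 0.958, n_T = 2.34, so y_B1 = 0.410.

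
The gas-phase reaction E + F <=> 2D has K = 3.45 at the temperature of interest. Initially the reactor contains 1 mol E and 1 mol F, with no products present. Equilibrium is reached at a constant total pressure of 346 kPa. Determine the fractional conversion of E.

Basis: 1 mol E initially; let X = conversion of E. Extent ξ = X.
Species balance: n_E = 1 − X; n_F = 1 − X; n_D = 2X.
Total moles n_T = 2 (Δν = 0, constant).
With p_i = (n_i/n_T)P, K = p_D^2 / (p_E p_F).
Setting this equal to 3.45 and taking the physical root (0 < X < 1) gives X = 0.482.

X = 0.482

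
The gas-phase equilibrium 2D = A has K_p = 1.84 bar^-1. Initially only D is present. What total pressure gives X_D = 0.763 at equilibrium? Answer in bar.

Basis: 1 mol D initially; let X = conversion of D. Extent ξ = 0.5X.
Mole table: n_D = 1 − X; n_A = 0.5X.
n_T = Σnᵢ = 1 − 0.5X.
K_p = p_A / (p_D^2) with p_i = (n_i/n_T)·P.
At X = 0.763: the mole-fraction product g(X) = Π y_i^ν_i = 4.201. Since K_p = g(X)·P^{-1}, P = (g/K_p)^(1/1) = (4.201/1.84)^(1/1) = 2.28 bar.

P = 2.28 bar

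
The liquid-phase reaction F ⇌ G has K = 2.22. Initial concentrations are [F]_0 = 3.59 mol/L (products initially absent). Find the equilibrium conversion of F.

Let X = conversion of F; extent ξ = 3.59·X mol/L.
Concentrations: [F] = 3.59 − 3.59X; [G] = 3.59X.
K = [G] / ([F]).
Equating to 2.22: the physical root is X = 0.689.

X = 0.689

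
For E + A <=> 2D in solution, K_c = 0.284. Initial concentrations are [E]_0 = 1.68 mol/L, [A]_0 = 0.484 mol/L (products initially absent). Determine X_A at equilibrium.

Let X = conversion of A; extent ξ = 0.484·X mol/L.
Concentrations: [E] = 1.68 − 0.484X; [A] = 0.484 − 0.484X; [D] = 0.968X.
K_c = [D]^2 / ([E] [A]).
Setting equal to 0.284 and solving for X on (0,1) gives X = 0.372.

X = 0.372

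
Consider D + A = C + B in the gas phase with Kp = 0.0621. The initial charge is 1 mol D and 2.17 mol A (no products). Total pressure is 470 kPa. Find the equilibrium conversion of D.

X = 0.288

Take 1 mol D as basis and let X be its fractional conversion, so ξ = X.
Moles: n_D = 1 − X; n_A = 2.17 − X; n_C = X; n_B = X.
Total moles n_T = 3.17 (Δν = 0, constant).
With p_i = (n_i/n_T)P, Kp = p_C p_B / (p_D p_A).
Substituting and setting equal to 0.0621 gives a polynomial in X; the root in (0,1) is X = 0.288.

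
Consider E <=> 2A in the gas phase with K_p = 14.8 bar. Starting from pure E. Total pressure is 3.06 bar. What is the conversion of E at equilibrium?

Let X = conversion of E (basis 1 mol E); extent of reaction ξ = X.
Species balance: n_E = 1 − X; n_A = 2X.
Total moles n_T = 1 + X.
Mole fractions y_i = n_i/n_T; K_p = p_A^2 / (p_E) with p_i = y_i·P.
This yields a degree-2 equation in X; solving on (0,1), X = 0.740.

X = 0.740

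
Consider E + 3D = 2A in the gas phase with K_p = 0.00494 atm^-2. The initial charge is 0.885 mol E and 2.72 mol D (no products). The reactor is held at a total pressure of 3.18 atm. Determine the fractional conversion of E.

Let X = conversion of E (basis 0.885 mol E); extent of reaction ξ = 0.885X.
Mole table: n_E = 0.885 − 0.885X; n_D = 2.72 − 2.66X; n_A = 1.77X.
n_T = Σnᵢ = 3.61 − 1.77X.
Mole fractions y_i = n_i/n_T; K_p = p_A^2 / (p_E p_D^3) with p_i = y_i·P.
Setting this equal to 0.00494 atm^-2 and taking the physical root (0 < X < 1) gives X = 0.122.

X = 0.122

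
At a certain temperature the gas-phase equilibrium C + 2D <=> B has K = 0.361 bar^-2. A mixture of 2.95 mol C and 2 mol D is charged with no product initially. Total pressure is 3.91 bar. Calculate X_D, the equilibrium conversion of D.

X = 0.597

Basis: 2 mol D initially; let X = conversion of D. Extent ξ = X.
Species balance: n_C = 2.95 − X; n_D = 2 − 2X; n_B = X.
Total moles n_T = 4.95 − 2X.
Mole fractions y_i = n_i/n_T; K = p_B / (p_C p_D^2) with p_i = y_i·P.
Equating to 0.361 bar^-2 and solving on 0 < X < 1: X = 0.597.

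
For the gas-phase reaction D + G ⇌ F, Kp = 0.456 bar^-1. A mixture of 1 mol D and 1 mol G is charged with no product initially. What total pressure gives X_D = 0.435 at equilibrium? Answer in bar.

Take 1 mol D as basis and let X be its fractional conversion, so ξ = X.
At extent ξ: n_D = 1 − X; n_G = 1 − X; n_F = X.
Summing: n_T = 2 − X.
Kp = p_F / (p_D p_G) with p_i = (n_i/n_T)·P.
At X = 0.435: the mole-fraction product g(X) = Π y_i^ν_i = 2.133. Since Kp = g(X)·P^{-1}, P = (g/Kp)^(1/1) = (2.133/0.456)^(1/1) = 4.68 bar.

P = 4.68 bar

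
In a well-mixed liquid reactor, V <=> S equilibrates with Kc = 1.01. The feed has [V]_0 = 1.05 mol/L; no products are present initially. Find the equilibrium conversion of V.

X = 0.502

Let X = conversion of V; extent ξ = 1.05·X mol/L.
Concentrations: [V] = 1.05 − 1.05X; [S] = 1.05X.
Kc = [S] / ([V]).
This equals 1.01 at X = 0.502 (the root in 0 < X < 1).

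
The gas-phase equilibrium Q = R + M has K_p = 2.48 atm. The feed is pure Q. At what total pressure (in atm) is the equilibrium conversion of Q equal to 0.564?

P = 5.32 atm

Take 1 mol Q as basis and let X be its fractional conversion, so ξ = X.
At extent ξ: n_Q = 1 − X; n_R = X; n_M = X.
Total moles n_T = 1 + X.
K_p = p_R p_M / (p_Q) with p_i = (n_i/n_T)·P.
At X = 0.564: the mole-fraction product g(X) = Π y_i^ν_i = 0.4665. Since K_p = g(X)·P^{1}, P = (K_p/g)^(1/1) = (2.48/0.4665)^(1/1) = 5.32 atm.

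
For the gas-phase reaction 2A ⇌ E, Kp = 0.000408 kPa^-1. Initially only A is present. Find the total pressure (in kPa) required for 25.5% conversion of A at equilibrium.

P = 491 kPa

Let X = conversion of A (basis 1 mol A); extent of reaction ξ = 0.5X.
Species balance: n_A = 1 − X; n_E = 0.5X.
Total moles n_T = 1 − 0.5X.
Kp = p_E / (p_A^2) with p_i = (n_i/n_T)·P.
At X = 0.255: the mole-fraction product g(X) = Π y_i^ν_i = 0.2004. Since Kp = g(X)·P^{-1}, P = (g/Kp)^(1/1) = (0.2004/0.000408)^(1/1) = 491 kPa.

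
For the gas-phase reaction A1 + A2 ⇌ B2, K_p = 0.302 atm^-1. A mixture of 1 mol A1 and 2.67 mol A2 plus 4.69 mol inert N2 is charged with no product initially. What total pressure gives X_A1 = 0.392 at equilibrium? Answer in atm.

Let X = conversion of A1 (basis 1 mol A1); extent of reaction ξ = X.
Moles: n_A1 = 1 − X; n_A2 = 2.67 − X; n_B2 = X; n_I = 4.69 (inert).
Summing: n_T = 8.36 − X.
K_p = p_B2 / (p_A1 p_A2) with p_i = (n_i/n_T)·P.
At X = 0.392: the mole-fraction product g(X) = Π y_i^ν_i = 2.255. Since K_p = g(X)·P^{-1}, P = (g/K_p)^(1/1) = (2.255/0.302)^(1/1) = 7.47 atm.

P = 7.47 atm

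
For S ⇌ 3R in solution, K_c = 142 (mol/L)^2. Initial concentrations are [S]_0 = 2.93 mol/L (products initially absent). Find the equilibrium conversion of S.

Let X = conversion of S; extent ξ = 2.93·X mol/L.
Concentrations: [S] = 2.93 − 2.93X; [R] = 8.79X.
K_c = [R]^3 / ([S]).
Equating to 142 (mol/L)^2: the physical root is X = 0.617.

X = 0.617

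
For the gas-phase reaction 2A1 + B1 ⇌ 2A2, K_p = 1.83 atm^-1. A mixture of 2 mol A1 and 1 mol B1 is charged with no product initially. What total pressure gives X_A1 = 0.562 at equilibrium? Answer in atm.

Take 2 mol A1 as basis and let X be its fractional conversion, so ξ = X.
Moles: n_A1 = 2 − 2X; n_B1 = 1 − X; n_A2 = 2X.
Summing: n_T = 3 − X.
K_p = p_A2^2 / (p_A1^2 p_B1) with p_i = (n_i/n_T)·P.
At X = 0.562: the mole-fraction product g(X) = Π y_i^ν_i = 9.164. Since K_p = g(X)·P^{-1}, P = (g/K_p)^(1/1) = (9.164/1.83)^(1/1) = 5.01 atm.

P = 5.01 atm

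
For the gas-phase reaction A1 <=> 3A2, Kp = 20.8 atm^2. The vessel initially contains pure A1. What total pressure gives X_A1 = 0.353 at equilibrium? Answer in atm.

P = 5.74 atm

Basis: 1 mol A1 initially; let X = conversion of A1. Extent ξ = X.
At extent ξ: n_A1 = 1 − X; n_A2 = 3X.
n_T = Σnᵢ = 1 + 2X.
Kp = p_A2^3 / (p_A1) with p_i = (n_i/n_T)·P.
At X = 0.353: the mole-fraction product g(X) = Π y_i^ν_i = 0.6307. Since Kp = g(X)·P^{2}, P = (Kp/g)^(1/2) = (20.8/0.6307)^(1/2) = 5.74 atm.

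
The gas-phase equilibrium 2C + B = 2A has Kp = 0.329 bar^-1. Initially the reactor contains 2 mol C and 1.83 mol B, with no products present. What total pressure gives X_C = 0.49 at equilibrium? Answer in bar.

P = 6.99 bar

Take 2 mol C as basis and let X be its fractional conversion, so ξ = X.
Mole table: n_C = 2 − 2X; n_B = 1.83 − X; n_A = 2X.
Total moles n_T = 3.83 − X.
Kp = p_A^2 / (p_C^2 p_B) with p_i = (n_i/n_T)·P.
At X = 0.49: the mole-fraction product g(X) = Π y_i^ν_i = 2.301. Since Kp = g(X)·P^{-1}, P = (g/Kp)^(1/1) = (2.301/0.329)^(1/1) = 6.99 bar.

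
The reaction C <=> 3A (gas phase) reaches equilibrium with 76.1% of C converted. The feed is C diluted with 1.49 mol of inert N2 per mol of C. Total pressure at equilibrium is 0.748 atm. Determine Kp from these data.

Kp = 1.73 atm^2

Let X = conversion of C (basis 1 mol C); extent of reaction ξ = X.
Mole table: n_C = 1 − X; n_A = 3X; n_I = 1.49 (inert).
Total moles n_T = 2.49 + 2X.
At X = 0.761: n_C = 0.239, n_A = 2.28, n_T = 4.01.
p_i = (n_i/n_T)·P. Kp = p_A^3 / (p_C) = 1.73 atm^2.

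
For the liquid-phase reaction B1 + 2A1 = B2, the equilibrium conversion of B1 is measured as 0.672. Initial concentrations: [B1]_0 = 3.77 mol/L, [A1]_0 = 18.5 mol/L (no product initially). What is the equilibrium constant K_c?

Let X = conversion of B1.
Concentrations: [B1] = 3.77 − 3.77X; [A1] = 18.5 − 7.54X; [B2] = 3.77X.
At X = 0.672: [B1] = 1.24, [A1] = 13.4, [B2] = 2.53.
K_c = [B2] / ([B1] [A1]^2) = 0.0114 (mol/L)^-2.

K_c = 0.0114 (mol/L)^-2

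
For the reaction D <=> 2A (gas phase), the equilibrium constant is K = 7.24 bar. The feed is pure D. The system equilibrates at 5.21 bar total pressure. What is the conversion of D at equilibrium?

Let X = conversion of D (basis 1 mol D); extent of reaction ξ = X.
At extent ξ: n_D = 1 − X; n_A = 2X.
Summing: n_T = 1 + X.
With p_i = (n_i/n_T)P, K = p_A^2 / (p_D).
Equating to 7.24 bar and solving on 0 < X < 1: X = 0.508.

X = 0.508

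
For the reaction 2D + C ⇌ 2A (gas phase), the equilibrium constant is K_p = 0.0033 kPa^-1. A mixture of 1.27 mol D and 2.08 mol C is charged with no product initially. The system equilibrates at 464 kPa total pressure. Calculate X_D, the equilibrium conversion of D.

Let X = conversion of D (basis 1.27 mol D); extent of reaction ξ = 0.635X.
Species balance: n_D = 1.27 − 1.27X; n_C = 2.08 − 0.635X; n_A = 1.27X.
Total moles n_T = 3.35 − 0.635X.
y_i = n_i/n_T, p_i = y_i·P. K_p = p_A^2 / (p_D^2 p_C).
Substituting and setting equal to 0.0033 kPa^-1 gives a polynomial in X; the root in (0,1) is X = 0.486.

X = 0.486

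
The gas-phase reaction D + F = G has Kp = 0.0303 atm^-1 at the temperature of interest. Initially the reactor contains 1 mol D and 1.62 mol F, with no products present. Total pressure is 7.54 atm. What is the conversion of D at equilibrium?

Let X = conversion of D (basis 1 mol D); extent of reaction ξ = X.
Moles: n_D = 1 − X; n_F = 1.62 − X; n_G = X.
Total moles n_T = 2.62 − X.
Mole fractions y_i = n_i/n_T; Kp = p_G / (p_D p_F) with p_i = y_i·P.
Equating to 0.0303 atm^-1 and solving on 0 < X < 1: X = 0.121.

X = 0.121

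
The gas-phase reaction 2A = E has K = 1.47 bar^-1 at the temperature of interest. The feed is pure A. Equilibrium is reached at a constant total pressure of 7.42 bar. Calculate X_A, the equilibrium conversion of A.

X = 0.850

Let X = conversion of A (basis 1 mol A); extent of reaction ξ = 0.5X.
Species balance: n_A = 1 − X; n_E = 0.5X.
Total moles n_T = 1 − 0.5X.
Mole fractions y_i = n_i/n_T; K = p_E / (p_A^2) with p_i = y_i·P.
Equating to 1.47 bar^-1 and solving on 0 < X < 1: X = 0.850.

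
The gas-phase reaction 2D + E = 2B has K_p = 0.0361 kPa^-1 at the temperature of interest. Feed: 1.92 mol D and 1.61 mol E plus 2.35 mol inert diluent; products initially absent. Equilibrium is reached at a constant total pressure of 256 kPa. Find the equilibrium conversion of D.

X = 0.575

Basis: 1.92 mol D initially; let X = conversion of D. Extent ξ = 0.96X.
Species balance: n_D = 1.92 − 1.92X; n_E = 1.61 − 0.96X; n_B = 1.92X; n_I = 2.35 (inert).
Total moles n_T = 5.88 − 0.96X.
Mole fractions y_i = n_i/n_T; K_p = p_B^2 / (p_D^2 p_E) with p_i = y_i·P.
This yields a degree-3 equation in X; solving on (0,1), X = 0.575.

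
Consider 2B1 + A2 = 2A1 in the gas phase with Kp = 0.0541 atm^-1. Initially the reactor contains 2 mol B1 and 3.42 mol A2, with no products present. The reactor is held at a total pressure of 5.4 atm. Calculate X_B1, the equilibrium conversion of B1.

Basis: 2 mol B1 initially; let X = conversion of B1. Extent ξ = X.
At extent ξ: n_B1 = 2 − 2X; n_A2 = 3.42 − X; n_A1 = 2X.
n_T = Σnᵢ = 5.42 − X.
Mole fractions y_i = n_i/n_T; Kp = p_A1^2 / (p_B1^2 p_A2) with p_i = y_i·P.
Substituting and setting equal to 0.0541 atm^-1 gives a polynomial in X; the root in (0,1) is X = 0.297.

X = 0.297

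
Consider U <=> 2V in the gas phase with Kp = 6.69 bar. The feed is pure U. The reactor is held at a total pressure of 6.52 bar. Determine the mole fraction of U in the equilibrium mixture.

y_U = 0.378

Take 1 mol U as basis and let X be its fractional conversion, so ξ = X.
At extent ξ: n_U = 1 − X; n_V = 2X.
Summing: n_T = 1 + X.
With p_i = (n_i/n_T)P, Kp = p_V^2 / (p_U).
This yields a degree-2 equation in X; solving on (0,1), X = 0.452.
Then n_U = 0.548, n_T = 1.45, so y_U = 0.378.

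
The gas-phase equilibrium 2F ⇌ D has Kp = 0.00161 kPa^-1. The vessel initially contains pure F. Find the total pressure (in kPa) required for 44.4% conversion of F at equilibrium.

Basis: 1 mol F initially; let X = conversion of F. Extent ξ = 0.5X.
Species balance: n_F = 1 − X; n_D = 0.5X.
n_T = Σnᵢ = 1 − 0.5X.
Kp = p_D / (p_F^2) with p_i = (n_i/n_T)·P.
At X = 0.444: the mole-fraction product g(X) = Π y_i^ν_i = 0.5587. Since Kp = g(X)·P^{-1}, P = (g/Kp)^(1/1) = (0.5587/0.00161)^(1/1) = 347 kPa.

P = 347 kPa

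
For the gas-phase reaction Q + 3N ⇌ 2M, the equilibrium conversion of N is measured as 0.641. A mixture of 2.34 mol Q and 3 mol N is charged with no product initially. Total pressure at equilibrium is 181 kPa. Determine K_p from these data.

Let X = conversion of N (basis 3 mol N); extent of reaction ξ = X.
Mole table: n_Q = 2.34 − X; n_N = 3 − 3X; n_M = 2X.
Summing: n_T = 5.34 − 2X.
At X = 0.641: n_Q = 1.7, n_N = 1.08, n_M = 1.28, n_T = 4.06.
p_i = (n_i/n_T)·P. K_p = p_M^2 / (p_Q p_N^3) = 0.000389 kPa^-2.

K_p = 0.000389 kPa^-2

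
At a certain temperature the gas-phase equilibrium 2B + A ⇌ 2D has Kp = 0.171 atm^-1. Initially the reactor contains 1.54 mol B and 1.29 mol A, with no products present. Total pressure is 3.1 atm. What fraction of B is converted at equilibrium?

Take 1.54 mol B as basis and let X be its fractional conversion, so ξ = 0.77X.
At extent ξ: n_B = 1.54 − 1.54X; n_A = 1.29 − 0.77X; n_D = 1.54X.
n_T = Σnᵢ = 2.83 − 0.77X.
With p_i = (n_i/n_T)P, Kp = p_D^2 / (p_B^2 p_A).
Substituting and setting equal to 0.171 atm^-1 gives a polynomial in X; the root in (0,1) is X = 0.317.

X = 0.317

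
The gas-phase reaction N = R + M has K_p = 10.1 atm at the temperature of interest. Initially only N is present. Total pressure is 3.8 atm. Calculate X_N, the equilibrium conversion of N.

X = 0.852

Let X = conversion of N (basis 1 mol N); extent of reaction ξ = X.
Mole table: n_N = 1 − X; n_R = X; n_M = X.
Summing: n_T = 1 + X.
Mole fractions y_i = n_i/n_T; K_p = p_R p_M / (p_N) with p_i = y_i·P.
Equating to 10.1 atm and solving on 0 < X < 1: X = 0.852.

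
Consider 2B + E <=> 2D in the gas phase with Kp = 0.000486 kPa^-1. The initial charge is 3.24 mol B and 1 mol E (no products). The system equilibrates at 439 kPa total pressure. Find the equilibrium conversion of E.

Let X = conversion of E (basis 1 mol E); extent of reaction ξ = X.
At extent ξ: n_B = 3.24 − 2X; n_E = 1 − X; n_D = 2X.
n_T = Σnᵢ = 4.24 − X.
With p_i = (n_i/n_T)P, Kp = p_D^2 / (p_B^2 p_E).
Substituting and setting equal to 0.000486 kPa^-1 gives a polynomial in X; the root in (0,1) is X = 0.268.

X = 0.268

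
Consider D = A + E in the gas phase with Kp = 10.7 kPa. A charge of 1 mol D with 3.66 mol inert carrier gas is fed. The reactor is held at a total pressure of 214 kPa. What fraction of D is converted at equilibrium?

X = 0.392

Let X = conversion of D (basis 1 mol D); extent of reaction ξ = X.
At extent ξ: n_D = 1 − X; n_A = X; n_E = X; n_I = 3.66 (inert).
Summing: n_T = 4.66 + X.
Mole fractions y_i = n_i/n_T; Kp = p_A p_E / (p_D) with p_i = y_i·P.
Equating to 10.7 kPa and solving on 0 < X < 1: X = 0.392.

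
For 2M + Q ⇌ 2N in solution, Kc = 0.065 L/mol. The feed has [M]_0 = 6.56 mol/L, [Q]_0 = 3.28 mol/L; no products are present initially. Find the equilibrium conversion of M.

Let X = conversion of M; extent ξ = 6.56X/2 mol/L.
Concentrations: [M] = 6.56 − 6.56X; [Q] = 3.28 − 3.28X; [N] = 6.56X.
Kc = [N]^2 / ([M]^2 [Q]).
Equating to 0.065 L/mol: the physical root is X = 0.281.

X = 0.281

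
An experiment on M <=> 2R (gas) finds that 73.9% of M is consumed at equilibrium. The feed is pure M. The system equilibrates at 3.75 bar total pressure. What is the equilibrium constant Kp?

Kp = 18 bar

Basis: 1 mol M initially; let X = conversion of M. Extent ξ = X.
Mole table: n_M = 1 − X; n_R = 2X.
n_T = Σnᵢ = 1 + X.
At X = 0.739: n_M = 0.261, n_R = 1.48, n_T = 1.74.
p_i = (n_i/n_T)·P. Kp = p_R^2 / (p_M) = 18 bar.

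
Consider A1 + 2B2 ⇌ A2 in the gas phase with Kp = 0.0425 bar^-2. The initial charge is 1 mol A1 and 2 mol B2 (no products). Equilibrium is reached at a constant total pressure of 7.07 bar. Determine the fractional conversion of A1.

Basis: 1 mol A1 initially; let X = conversion of A1. Extent ξ = X.
Mole table: n_A1 = 1 − X; n_B2 = 2 − 2X; n_A2 = X.
Total moles n_T = 3 − 2X.
Mole fractions y_i = n_i/n_T; Kp = p_A2 / (p_A1 p_B2^2) with p_i = y_i·P.
Setting this equal to 0.0425 bar^-2 and taking the physical root (0 < X < 1) gives X = 0.391.

X = 0.391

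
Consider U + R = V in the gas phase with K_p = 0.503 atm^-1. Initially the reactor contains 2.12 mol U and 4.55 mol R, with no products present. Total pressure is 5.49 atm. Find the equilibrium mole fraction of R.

Basis: 2.12 mol U initially; let X = conversion of U. Extent ξ = 2.12X.
Mole table: n_U = 2.12 − 2.12X; n_R = 4.55 − 2.12X; n_V = 2.12X.
Total moles n_T = 6.67 − 2.12X.
With p_i = (n_i/n_T)P, K_p = p_V / (p_U p_R).
Setting this equal to 0.503 atm^-1 and taking the physical root (0 < X < 1) gives X = 0.625.
Then n_R = 3.23, n_T = 5.35, so y_R = 0.603.

y_R = 0.603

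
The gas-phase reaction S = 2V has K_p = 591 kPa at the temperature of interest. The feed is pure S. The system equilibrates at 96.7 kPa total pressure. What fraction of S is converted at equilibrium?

X = 0.777

Basis: 1 mol S initially; let X = conversion of S. Extent ξ = X.
Mole table: n_S = 1 − X; n_V = 2X.
Total moles n_T = 1 + X.
With p_i = (n_i/n_T)P, K_p = p_V^2 / (p_S).
This yields a degree-2 equation in X; solving on (0,1), X = 0.777.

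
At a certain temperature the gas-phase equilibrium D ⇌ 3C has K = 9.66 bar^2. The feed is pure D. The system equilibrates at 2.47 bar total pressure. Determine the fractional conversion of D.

X = 0.489

Let X = conversion of D (basis 1 mol D); extent of reaction ξ = X.
Mole table: n_D = 1 − X; n_C = 3X.
Summing: n_T = 1 + 2X.
Mole fractions y_i = n_i/n_T; K = p_C^3 / (p_D) with p_i = y_i·P.
Setting this equal to 9.66 bar^2 and taking the physical root (0 < X < 1) gives X = 0.489.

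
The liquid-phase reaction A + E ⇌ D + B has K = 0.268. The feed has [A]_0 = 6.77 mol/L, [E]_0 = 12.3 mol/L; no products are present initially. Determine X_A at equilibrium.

X = 0.449

Let X = conversion of A; extent ξ = 6.77·X mol/L.
Concentrations: [A] = 6.77 − 6.77X; [E] = 12.3 − 6.77X; [D] = 6.77X; [B] = 6.77X.
K = [D] [B] / ([A] [E]).
Setting equal to 0.268 and solving for X on (0,1) gives X = 0.449.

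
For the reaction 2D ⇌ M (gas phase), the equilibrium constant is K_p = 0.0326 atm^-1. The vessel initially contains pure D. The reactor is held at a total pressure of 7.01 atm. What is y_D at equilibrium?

Take 1 mol D as basis and let X be its fractional conversion, so ξ = 0.5X.
Moles: n_D = 1 − X; n_M = 0.5X.
Summing: n_T = 1 − 0.5X.
Mole fractions y_i = n_i/n_T; K_p = p_M / (p_D^2) with p_i = y_i·P.
This yields a degree-2 equation in X; solving on (0,1), X = 0.277.
Then n_D = 0.723, n_T = 0.861, so y_D = 0.839.

y_D = 0.839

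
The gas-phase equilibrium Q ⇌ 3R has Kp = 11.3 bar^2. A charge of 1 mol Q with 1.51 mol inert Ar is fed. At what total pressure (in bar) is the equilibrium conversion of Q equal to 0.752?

Basis: 1 mol Q initially; let X = conversion of Q. Extent ξ = X.
Moles: n_Q = 1 − X; n_R = 3X; n_I = 1.51 (inert).
Summing: n_T = 2.51 + 2X.
Kp = p_R^3 / (p_Q) with p_i = (n_i/n_T)·P.
At X = 0.752: the mole-fraction product g(X) = Π y_i^ν_i = 2.873. Since Kp = g(X)·P^{2}, P = (Kp/g)^(1/2) = (11.3/2.873)^(1/2) = 1.98 bar.

P = 1.98 bar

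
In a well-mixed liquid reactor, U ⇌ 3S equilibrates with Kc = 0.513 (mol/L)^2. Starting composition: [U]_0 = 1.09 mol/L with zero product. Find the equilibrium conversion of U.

Let X = conversion of U; extent ξ = 1.09·X mol/L.
Concentrations: [U] = 1.09 − 1.09X; [S] = 3.27X.
Kc = [S]^3 / ([U]).
This equals 0.513 at X = 0.231 (the root in 0 < X < 1).

X = 0.231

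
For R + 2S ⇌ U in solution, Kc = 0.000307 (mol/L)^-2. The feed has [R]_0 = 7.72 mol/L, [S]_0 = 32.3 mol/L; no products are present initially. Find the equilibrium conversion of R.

Let X = conversion of R; extent ξ = 7.72·X mol/L.
Concentrations: [R] = 7.72 − 7.72X; [S] = 32.3 − 15.4X; [U] = 7.72X.
Kc = [U] / ([R] [S]^2).
Solving Kc = 0.000307 for X ∈ (0,1): X = 0.206.

X = 0.206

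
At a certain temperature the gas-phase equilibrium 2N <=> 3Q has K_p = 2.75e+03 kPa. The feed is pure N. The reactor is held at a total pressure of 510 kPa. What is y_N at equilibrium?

y_N = 0.269

Basis: 1 mol N initially; let X = conversion of N. Extent ξ = 0.5X.
Mole table: n_N = 1 − X; n_Q = 1.5X.
Total moles n_T = 1 + 0.5X.
y_i = n_i/n_T, p_i = y_i·P. K_p = p_Q^3 / (p_N^2).
Equating to 2.75e+03 kPa and solving on 0 < X < 1: X = 0.644.
Then n_N = 0.356, n_T = 1.32, so y_N = 0.269.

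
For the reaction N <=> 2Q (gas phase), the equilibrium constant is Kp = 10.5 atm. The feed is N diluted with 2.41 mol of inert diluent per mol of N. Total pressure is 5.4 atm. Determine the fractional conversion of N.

X = 0.733

Let X = conversion of N (basis 1 mol N); extent of reaction ξ = X.
Species balance: n_N = 1 − X; n_Q = 2X; n_I = 2.41 (inert).
n_T = Σnᵢ = 3.41 + X.
y_i = n_i/n_T, p_i = y_i·P. Kp = p_Q^2 / (p_N).
This yields a degree-2 equation in X; solving on (0,1), X = 0.733.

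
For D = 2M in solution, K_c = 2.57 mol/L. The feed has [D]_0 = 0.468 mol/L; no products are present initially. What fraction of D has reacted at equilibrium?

Let X = conversion of D; extent ξ = 0.468·X mol/L.
Concentrations: [D] = 0.468 − 0.468X; [M] = 0.936X.
K_c = [M]^2 / ([D]).
Setting equal to 2.57 and solving for X on (0,1) gives X = 0.672.

X = 0.672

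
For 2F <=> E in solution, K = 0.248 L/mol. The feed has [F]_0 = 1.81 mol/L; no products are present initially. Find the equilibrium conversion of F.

X = 0.364

Let X = conversion of F; extent ξ = 1.81X/2 mol/L.
Concentrations: [F] = 1.81 − 1.81X; [E] = 0.905X.
K = [E] / ([F]^2).
Setting equal to 0.248 and solving for X on (0,1) gives X = 0.364.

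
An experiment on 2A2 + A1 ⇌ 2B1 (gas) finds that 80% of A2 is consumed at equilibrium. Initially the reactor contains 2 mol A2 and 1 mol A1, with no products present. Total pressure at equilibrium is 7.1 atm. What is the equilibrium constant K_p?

K_p = 24.8 atm^-1

Take 2 mol A2 as basis and let X be its fractional conversion, so ξ = X.
Species balance: n_A2 = 2 − 2X; n_A1 = 1 − X; n_B1 = 2X.
n_T = Σnᵢ = 3 − X.
At X = 0.8: n_A2 = 0.4, n_A1 = 0.2, n_B1 = 1.6, n_T = 2.2.
p_i = (n_i/n_T)·P. K_p = p_B1^2 / (p_A2^2 p_A1) = 24.8 atm^-1.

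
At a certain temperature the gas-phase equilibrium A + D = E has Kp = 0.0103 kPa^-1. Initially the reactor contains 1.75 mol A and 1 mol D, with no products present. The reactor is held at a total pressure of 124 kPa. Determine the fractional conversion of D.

X = 0.422

Take 1 mol D as basis and let X be its fractional conversion, so ξ = X.
At extent ξ: n_A = 1.75 − X; n_D = 1 − X; n_E = X.
n_T = Σnᵢ = 2.75 − X.
With p_i = (n_i/n_T)P, Kp = p_E / (p_A p_D).
Substituting and setting equal to 0.0103 kPa^-1 gives a polynomial in X; the root in (0,1) is X = 0.422.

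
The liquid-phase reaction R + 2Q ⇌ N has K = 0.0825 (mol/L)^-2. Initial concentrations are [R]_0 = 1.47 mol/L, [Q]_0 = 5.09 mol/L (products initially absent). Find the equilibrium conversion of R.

Let X = conversion of R; extent ξ = 1.47·X mol/L.
Concentrations: [R] = 1.47 − 1.47X; [Q] = 5.09 − 2.94X; [N] = 1.47X.
K = [N] / ([R] [Q]^2).
Setting equal to 0.0825 and solving for X on (0,1) gives X = 0.514.

X = 0.514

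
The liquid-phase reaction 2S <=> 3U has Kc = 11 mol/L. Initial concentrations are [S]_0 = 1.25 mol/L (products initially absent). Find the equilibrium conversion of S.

Let X = conversion of S; extent ξ = 1.25X/2 mol/L.
Concentrations: [S] = 1.25 − 1.25X; [U] = 1.88X.
Kc = [U]^3 / ([S]^2).
This equals 11 at X = 0.665 (the root in 0 < X < 1).

X = 0.665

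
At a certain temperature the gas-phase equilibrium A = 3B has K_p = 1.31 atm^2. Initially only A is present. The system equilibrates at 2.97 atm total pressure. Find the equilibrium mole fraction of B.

y_B = 0.437

Take 1 mol A as basis and let X be its fractional conversion, so ξ = X.
Mole table: n_A = 1 − X; n_B = 3X.
Summing: n_T = 1 + 2X.
y_i = n_i/n_T, p_i = y_i·P. K_p = p_B^3 / (p_A).
Substituting and setting equal to 1.31 atm^2 gives a polynomial in X; the root in (0,1) is X = 0.206.
Then n_B = 0.617, n_T = 1.41, so y_B = 0.437.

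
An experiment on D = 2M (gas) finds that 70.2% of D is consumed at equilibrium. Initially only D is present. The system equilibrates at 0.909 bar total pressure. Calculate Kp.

Basis: 1 mol D initially; let X = conversion of D. Extent ξ = X.
Species balance: n_D = 1 − X; n_M = 2X.
n_T = Σnᵢ = 1 + X.
At X = 0.702: n_D = 0.298, n_M = 1.4, n_T = 1.7.
p_i = (n_i/n_T)·P. Kp = p_M^2 / (p_D) = 3.53 bar.

Kp = 3.53 bar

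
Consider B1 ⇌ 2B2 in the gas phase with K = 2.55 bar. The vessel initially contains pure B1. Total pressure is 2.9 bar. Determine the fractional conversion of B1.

X = 0.425

Take 1 mol B1 as basis and let X be its fractional conversion, so ξ = X.
Species balance: n_B1 = 1 − X; n_B2 = 2X.
n_T = Σnᵢ = 1 + X.
With p_i = (n_i/n_T)P, K = p_B2^2 / (p_B1).
Equating to 2.55 bar and solving on 0 < X < 1: X = 0.425.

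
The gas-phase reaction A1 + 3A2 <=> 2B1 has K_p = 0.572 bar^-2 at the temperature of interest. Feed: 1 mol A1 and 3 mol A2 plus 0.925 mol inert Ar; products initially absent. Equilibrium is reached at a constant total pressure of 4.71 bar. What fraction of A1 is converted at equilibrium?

Basis: 1 mol A1 initially; let X = conversion of A1. Extent ξ = X.
Species balance: n_A1 = 1 − X; n_A2 = 3 − 3X; n_B1 = 2X; n_I = 0.925 (inert).
n_T = Σnᵢ = 4.92 − 2X.
y_i = n_i/n_T, p_i = y_i·P. K_p = p_B1^2 / (p_A1 p_A2^3).
Setting this equal to 0.572 bar^-2 and taking the physical root (0 < X < 1) gives X = 0.530.

X = 0.530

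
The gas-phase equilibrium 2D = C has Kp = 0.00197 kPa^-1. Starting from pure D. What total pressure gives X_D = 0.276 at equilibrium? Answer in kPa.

P = 115 kPa

Let X = conversion of D (basis 1 mol D); extent of reaction ξ = 0.5X.
Mole table: n_D = 1 − X; n_C = 0.5X.
n_T = Σnᵢ = 1 − 0.5X.
Kp = p_C / (p_D^2) with p_i = (n_i/n_T)·P.
At X = 0.276: the mole-fraction product g(X) = Π y_i^ν_i = 0.2269. Since Kp = g(X)·P^{-1}, P = (g/Kp)^(1/1) = (0.2269/0.00197)^(1/1) = 115 kPa.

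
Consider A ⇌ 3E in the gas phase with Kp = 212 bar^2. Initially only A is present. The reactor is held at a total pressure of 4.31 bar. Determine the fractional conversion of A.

Take 1 mol A as basis and let X be its fractional conversion, so ξ = X.
Moles: n_A = 1 − X; n_E = 3X.
n_T = Σnᵢ = 1 + 2X.
Mole fractions y_i = n_i/n_T; Kp = p_E^3 / (p_A) with p_i = y_i·P.
Equating to 212 bar^2 and solving on 0 < X < 1: X = 0.815.

X = 0.815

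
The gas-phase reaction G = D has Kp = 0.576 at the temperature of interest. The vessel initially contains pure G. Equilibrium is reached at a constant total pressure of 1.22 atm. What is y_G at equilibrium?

y_G = 0.635

Basis: 1 mol G initially; let X = conversion of G. Extent ξ = X.
At extent ξ: n_G = 1 − X; n_D = X.
Total moles n_T = 1 (Δν = 0, constant).
With p_i = (n_i/n_T)P, Kp = p_D / (p_G).
Substituting and setting equal to 0.576 gives a polynomial in X; the root in (0,1) is X = 0.365.
Then n_G = 0.635, n_T = 1, so y_G = 0.635.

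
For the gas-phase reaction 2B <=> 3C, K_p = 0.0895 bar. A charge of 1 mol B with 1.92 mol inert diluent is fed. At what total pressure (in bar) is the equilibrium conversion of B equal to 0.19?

P = 7.65 bar

Let X = conversion of B (basis 1 mol B); extent of reaction ξ = 0.5X.
Moles: n_B = 1 − X; n_C = 1.5X; n_I = 1.92 (inert).
Summing: n_T = 2.92 + 0.5X.
K_p = p_C^3 / (p_B^2) with p_i = (n_i/n_T)·P.
At X = 0.19: the mole-fraction product g(X) = Π y_i^ν_i = 0.0117. Since K_p = g(X)·P^{1}, P = (K_p/g)^(1/1) = (0.0895/0.0117)^(1/1) = 7.65 bar.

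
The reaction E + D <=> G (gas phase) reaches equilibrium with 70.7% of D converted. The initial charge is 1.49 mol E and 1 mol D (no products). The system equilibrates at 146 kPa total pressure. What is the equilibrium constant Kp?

Take 1 mol D as basis and let X be its fractional conversion, so ξ = X.
Mole table: n_E = 1.49 − X; n_D = 1 − X; n_G = X.
n_T = Σnᵢ = 2.49 − X.
At X = 0.707: n_E = 0.783, n_D = 0.293, n_G = 0.707, n_T = 1.78.
p_i = (n_i/n_T)·P. Kp = p_G / (p_E p_D) = 0.0376 kPa^-1.

Kp = 0.0376 kPa^-1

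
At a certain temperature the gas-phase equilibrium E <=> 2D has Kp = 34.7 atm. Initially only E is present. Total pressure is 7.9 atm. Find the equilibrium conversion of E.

Basis: 1 mol E initially; let X = conversion of E. Extent ξ = X.
Moles: n_E = 1 − X; n_D = 2X.
n_T = Σnᵢ = 1 + X.
y_i = n_i/n_T, p_i = y_i·P. Kp = p_D^2 / (p_E).
Setting this equal to 34.7 atm and taking the physical root (0 < X < 1) gives X = 0.723.

X = 0.723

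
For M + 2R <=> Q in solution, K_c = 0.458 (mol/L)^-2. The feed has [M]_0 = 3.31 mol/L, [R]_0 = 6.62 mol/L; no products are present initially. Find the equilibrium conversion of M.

X = 0.677

Let X = conversion of M; extent ξ = 3.31·X mol/L.
Concentrations: [M] = 3.31 − 3.31X; [R] = 6.62 − 6.62X; [Q] = 3.31X.
K_c = [Q] / ([M] [R]^2).
This equals 0.458 at X = 0.677 (the root in 0 < X < 1).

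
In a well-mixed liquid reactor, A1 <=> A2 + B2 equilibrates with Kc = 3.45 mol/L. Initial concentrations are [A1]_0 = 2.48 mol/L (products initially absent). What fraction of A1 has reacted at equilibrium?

X = 0.674

Let X = conversion of A1; extent ξ = 2.48·X mol/L.
Concentrations: [A1] = 2.48 − 2.48X; [A2] = 2.48X; [B2] = 2.48X.
Kc = [A2] [B2] / ([A1]).
Setting equal to 3.45 and solving for X on (0,1) gives X = 0.674.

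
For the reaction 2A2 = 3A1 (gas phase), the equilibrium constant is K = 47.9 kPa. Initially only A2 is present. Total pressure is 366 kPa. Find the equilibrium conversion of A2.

X = 0.283

Take 1 mol A2 as basis and let X be its fractional conversion, so ξ = 0.5X.
Mole table: n_A2 = 1 − X; n_A1 = 1.5X.
n_T = Σnᵢ = 1 + 0.5X.
With p_i = (n_i/n_T)P, K = p_A1^3 / (p_A2^2).
Substituting and setting equal to 47.9 kPa gives a polynomial in X; the root in (0,1) is X = 0.283.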